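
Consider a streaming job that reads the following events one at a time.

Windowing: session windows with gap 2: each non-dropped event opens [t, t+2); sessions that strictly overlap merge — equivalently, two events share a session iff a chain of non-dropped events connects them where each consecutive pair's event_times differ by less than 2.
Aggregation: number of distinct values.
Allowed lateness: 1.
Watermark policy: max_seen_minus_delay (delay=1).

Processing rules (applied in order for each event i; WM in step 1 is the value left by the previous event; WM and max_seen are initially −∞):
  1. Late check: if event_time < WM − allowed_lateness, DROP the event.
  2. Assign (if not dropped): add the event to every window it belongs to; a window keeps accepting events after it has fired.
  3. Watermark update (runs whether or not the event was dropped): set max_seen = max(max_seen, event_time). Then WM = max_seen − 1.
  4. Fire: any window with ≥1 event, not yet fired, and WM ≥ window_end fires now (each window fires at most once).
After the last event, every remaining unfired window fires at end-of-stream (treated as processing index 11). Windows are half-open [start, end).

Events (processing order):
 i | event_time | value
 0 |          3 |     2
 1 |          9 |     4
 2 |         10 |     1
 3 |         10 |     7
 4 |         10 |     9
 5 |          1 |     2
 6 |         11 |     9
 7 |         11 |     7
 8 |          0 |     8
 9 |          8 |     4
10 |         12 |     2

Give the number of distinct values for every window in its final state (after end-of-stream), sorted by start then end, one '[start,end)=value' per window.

[3,5)=1 [9,14)=5

i=0 t=3 v=2: → [3,5); WM=2
i=1 t=9 v=4: → [9,11); WM=8
i=2 t=10 v=1: → [9,12); WM=9
i=3 t=10 v=7: → [9,12); WM=9
i=4 t=10 v=9: → [9,12); WM=9
i=5 t=1 v=2: DROP (t<9-1); WM=9
i=6 t=11 v=9: → [9,13); WM=10
i=7 t=11 v=7: → [9,13); WM=10
i=8 t=0 v=8: DROP (t<10-1); WM=10
i=9 t=8 v=4: DROP (t<10-1); WM=10
i=10 t=12 v=2: → [9,14); WM=11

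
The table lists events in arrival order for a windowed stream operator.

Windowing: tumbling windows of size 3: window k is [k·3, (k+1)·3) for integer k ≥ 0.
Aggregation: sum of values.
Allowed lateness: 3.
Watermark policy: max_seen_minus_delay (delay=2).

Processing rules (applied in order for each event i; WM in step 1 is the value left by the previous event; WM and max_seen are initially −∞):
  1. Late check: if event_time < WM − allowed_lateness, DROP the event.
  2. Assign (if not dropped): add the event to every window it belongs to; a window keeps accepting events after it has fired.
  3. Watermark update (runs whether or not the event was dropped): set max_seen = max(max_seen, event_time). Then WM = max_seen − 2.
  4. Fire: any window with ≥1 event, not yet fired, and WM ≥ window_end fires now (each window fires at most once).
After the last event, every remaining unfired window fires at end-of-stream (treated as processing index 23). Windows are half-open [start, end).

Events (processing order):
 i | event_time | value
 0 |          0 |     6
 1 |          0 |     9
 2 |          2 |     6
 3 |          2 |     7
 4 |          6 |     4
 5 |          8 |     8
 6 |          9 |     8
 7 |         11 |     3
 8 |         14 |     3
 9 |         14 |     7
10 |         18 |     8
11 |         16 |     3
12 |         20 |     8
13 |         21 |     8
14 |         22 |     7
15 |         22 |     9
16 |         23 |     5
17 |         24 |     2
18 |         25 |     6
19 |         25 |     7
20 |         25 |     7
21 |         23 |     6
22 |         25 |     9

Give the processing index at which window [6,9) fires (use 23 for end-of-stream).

i=0 t=0 v=6: → [0,3); WM=-2
i=1 t=0 v=9: → [0,3); WM=-2
i=2 t=2 v=6: → [0,3); WM=0
i=3 t=2 v=7: → [0,3); WM=0
i=4 t=6 v=4: → [6,9); WM=4; [0,3) fires=28
i=5 t=8 v=8: → [6,9); WM=6
i=6 t=9 v=8: → [9,12); WM=7
i=7 t=11 v=3: → [9,12); WM=9; [6,9) fires=12
i=8 t=14 v=3: → [12,15); WM=12; [9,12) fires=11
i=9 t=14 v=7: → [12,15); WM=12
i=10 t=18 v=8: → [18,21); WM=16; [12,15) fires=10
i=11 t=16 v=3: → [15,18); WM=16
i=12 t=20 v=8: → [18,21); WM=18; [15,18) fires=3
i=13 t=21 v=8: → [21,24); WM=19
i=14 t=22 v=7: → [21,24); WM=20
i=15 t=22 v=9: → [21,24); WM=20
i=16 t=23 v=5: → [21,24); WM=21; [18,21) fires=16
i=17 t=24 v=2: → [24,27); WM=22
i=18 t=25 v=6: → [24,27); WM=23
i=19 t=25 v=7: → [24,27); WM=23
i=20 t=25 v=7: → [24,27); WM=23
i=21 t=23 v=6: → [21,24); WM=23
i=22 t=25 v=9: → [24,27); WM=23

7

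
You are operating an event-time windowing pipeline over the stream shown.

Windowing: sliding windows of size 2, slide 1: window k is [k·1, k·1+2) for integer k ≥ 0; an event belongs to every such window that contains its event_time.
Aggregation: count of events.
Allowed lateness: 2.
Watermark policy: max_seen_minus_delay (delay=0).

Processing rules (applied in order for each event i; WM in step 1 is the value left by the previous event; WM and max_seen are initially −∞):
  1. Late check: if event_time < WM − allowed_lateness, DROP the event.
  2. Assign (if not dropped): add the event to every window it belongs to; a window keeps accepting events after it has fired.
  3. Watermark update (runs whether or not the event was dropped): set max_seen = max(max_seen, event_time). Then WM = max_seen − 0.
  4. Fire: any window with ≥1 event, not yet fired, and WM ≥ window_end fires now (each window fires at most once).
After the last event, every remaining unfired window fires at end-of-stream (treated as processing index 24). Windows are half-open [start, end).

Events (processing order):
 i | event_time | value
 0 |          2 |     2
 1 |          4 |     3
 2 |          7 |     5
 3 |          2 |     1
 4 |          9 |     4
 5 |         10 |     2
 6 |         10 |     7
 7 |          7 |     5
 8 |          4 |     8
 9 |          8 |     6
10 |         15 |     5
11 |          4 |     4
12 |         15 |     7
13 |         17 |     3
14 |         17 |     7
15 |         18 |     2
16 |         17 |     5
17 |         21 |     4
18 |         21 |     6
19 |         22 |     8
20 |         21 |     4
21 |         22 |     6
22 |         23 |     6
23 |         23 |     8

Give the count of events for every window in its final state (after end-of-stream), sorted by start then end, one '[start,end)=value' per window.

i=0 t=2 v=2: → [2,4),[1,3); WM=2
i=1 t=4 v=3: → [4,6),[3,5); WM=4; [1,3) fires=1 [2,4) fires=1
i=2 t=7 v=5: → [7,9),[6,8); WM=7; [3,5) fires=1 [4,6) fires=1
i=3 t=2 v=1: DROP (t<7-2); WM=7
i=4 t=9 v=4: → [9,11),[8,10); WM=9; [6,8) fires=1 [7,9) fires=1
i=5 t=10 v=2: → [10,12),[9,11); WM=10; [8,10) fires=1
i=6 t=10 v=7: → [10,12),[9,11); WM=10
i=7 t=7 v=5: DROP (t<10-2); WM=10
i=8 t=4 v=8: DROP (t<10-2); WM=10
i=9 t=8 v=6: → [8,10),[7,9); WM=10
i=10 t=15 v=5: → [15,17),[14,16); WM=15; [9,11) fires=3 [10,12) fires=2
i=11 t=4 v=4: DROP (t<15-2); WM=15
i=12 t=15 v=7: → [15,17),[14,16); WM=15
i=13 t=17 v=3: → [17,19),[16,18); WM=17; [14,16) fires=2 [15,17) fires=2
i=14 t=17 v=7: → [17,19),[16,18); WM=17
i=15 t=18 v=2: → [18,20),[17,19); WM=18; [16,18) fires=2
i=16 t=17 v=5: → [17,19),[16,18); WM=18
i=17 t=21 v=4: → [21,23),[20,22); WM=21; [17,19) fires=4 [18,20) fires=1
i=18 t=21 v=6: → [21,23),[20,22); WM=21
i=19 t=22 v=8: → [22,24),[21,23); WM=22; [20,22) fires=2
i=20 t=21 v=4: → [21,23),[20,22); WM=22
i=21 t=22 v=6: → [22,24),[21,23); WM=22
i=22 t=23 v=6: → [23,25),[22,24); WM=23; [21,23) fires=5
i=23 t=23 v=8: → [23,25),[22,24); WM=23

[1,3)=1 [2,4)=1 [3,5)=1 [4,6)=1 [6,8)=1 [7,9)=2 [8,10)=2 [9,11)=3 [10,12)=2 [14,16)=2 [15,17)=2 [16,18)=3 [17,19)=4 [18,20)=1 [20,22)=3 [21,23)=5 [22,24)=4 [23,25)=2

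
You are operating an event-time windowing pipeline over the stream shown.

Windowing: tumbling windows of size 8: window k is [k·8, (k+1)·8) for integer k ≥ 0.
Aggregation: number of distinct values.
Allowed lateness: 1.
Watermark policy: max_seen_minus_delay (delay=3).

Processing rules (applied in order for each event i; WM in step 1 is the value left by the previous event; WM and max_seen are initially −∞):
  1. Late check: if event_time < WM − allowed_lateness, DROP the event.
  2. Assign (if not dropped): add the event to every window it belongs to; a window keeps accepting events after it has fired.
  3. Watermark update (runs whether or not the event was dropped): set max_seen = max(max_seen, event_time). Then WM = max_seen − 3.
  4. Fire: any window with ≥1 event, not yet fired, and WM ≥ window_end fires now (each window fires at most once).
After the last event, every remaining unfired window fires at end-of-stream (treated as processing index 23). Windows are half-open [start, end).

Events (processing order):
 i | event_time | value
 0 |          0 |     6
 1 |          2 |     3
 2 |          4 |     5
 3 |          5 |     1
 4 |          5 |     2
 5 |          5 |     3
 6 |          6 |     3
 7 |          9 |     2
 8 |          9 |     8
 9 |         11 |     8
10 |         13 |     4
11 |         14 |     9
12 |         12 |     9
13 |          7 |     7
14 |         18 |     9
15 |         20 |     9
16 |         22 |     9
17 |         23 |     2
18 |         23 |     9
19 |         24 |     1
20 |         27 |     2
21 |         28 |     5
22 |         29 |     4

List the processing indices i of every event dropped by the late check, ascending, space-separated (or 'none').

13

i=0 t=0 v=6: → [0,8); WM=-3
i=1 t=2 v=3: → [0,8); WM=-1
i=2 t=4 v=5: → [0,8); WM=1
i=3 t=5 v=1: → [0,8); WM=2
i=4 t=5 v=2: → [0,8); WM=2
i=5 t=5 v=3: → [0,8); WM=2
i=6 t=6 v=3: → [0,8); WM=3
i=7 t=9 v=2: → [8,16); WM=6
i=8 t=9 v=8: → [8,16); WM=6
i=9 t=11 v=8: → [8,16); WM=8; [0,8) fires=5
i=10 t=13 v=4: → [8,16); WM=10
i=11 t=14 v=9: → [8,16); WM=11
i=12 t=12 v=9: → [8,16); WM=11
i=13 t=7 v=7: DROP (t<11-1); WM=11
i=14 t=18 v=9: → [16,24); WM=15
i=15 t=20 v=9: → [16,24); WM=17; [8,16) fires=4
i=16 t=22 v=9: → [16,24); WM=19
i=17 t=23 v=2: → [16,24); WM=20
i=18 t=23 v=9: → [16,24); WM=20
i=19 t=24 v=1: → [24,32); WM=21
i=20 t=27 v=2: → [24,32); WM=24; [16,24) fires=2
i=21 t=28 v=5: → [24,32); WM=25
i=22 t=29 v=4: → [24,32); WM=26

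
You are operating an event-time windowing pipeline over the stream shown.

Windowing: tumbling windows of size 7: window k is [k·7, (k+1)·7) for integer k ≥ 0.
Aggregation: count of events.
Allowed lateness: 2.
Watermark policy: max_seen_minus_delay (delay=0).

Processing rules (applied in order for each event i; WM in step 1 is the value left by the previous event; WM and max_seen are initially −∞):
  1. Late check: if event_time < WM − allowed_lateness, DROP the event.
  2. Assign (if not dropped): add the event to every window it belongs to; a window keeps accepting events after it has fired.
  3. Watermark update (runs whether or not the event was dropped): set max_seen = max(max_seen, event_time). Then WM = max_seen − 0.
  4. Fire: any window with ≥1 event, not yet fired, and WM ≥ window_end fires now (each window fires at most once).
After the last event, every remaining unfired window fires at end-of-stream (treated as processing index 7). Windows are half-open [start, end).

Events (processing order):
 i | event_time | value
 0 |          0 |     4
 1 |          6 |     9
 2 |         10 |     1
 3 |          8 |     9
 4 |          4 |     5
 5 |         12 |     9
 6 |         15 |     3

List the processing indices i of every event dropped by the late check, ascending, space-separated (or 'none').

i=0 t=0 v=4: → [0,7); WM=0
i=1 t=6 v=9: → [0,7); WM=6
i=2 t=10 v=1: → [7,14); WM=10; [0,7) fires=2
i=3 t=8 v=9: → [7,14); WM=10
i=4 t=4 v=5: DROP (t<10-2); WM=10
i=5 t=12 v=9: → [7,14); WM=12
i=6 t=15 v=3: → [14,21); WM=15; [7,14) fires=3

4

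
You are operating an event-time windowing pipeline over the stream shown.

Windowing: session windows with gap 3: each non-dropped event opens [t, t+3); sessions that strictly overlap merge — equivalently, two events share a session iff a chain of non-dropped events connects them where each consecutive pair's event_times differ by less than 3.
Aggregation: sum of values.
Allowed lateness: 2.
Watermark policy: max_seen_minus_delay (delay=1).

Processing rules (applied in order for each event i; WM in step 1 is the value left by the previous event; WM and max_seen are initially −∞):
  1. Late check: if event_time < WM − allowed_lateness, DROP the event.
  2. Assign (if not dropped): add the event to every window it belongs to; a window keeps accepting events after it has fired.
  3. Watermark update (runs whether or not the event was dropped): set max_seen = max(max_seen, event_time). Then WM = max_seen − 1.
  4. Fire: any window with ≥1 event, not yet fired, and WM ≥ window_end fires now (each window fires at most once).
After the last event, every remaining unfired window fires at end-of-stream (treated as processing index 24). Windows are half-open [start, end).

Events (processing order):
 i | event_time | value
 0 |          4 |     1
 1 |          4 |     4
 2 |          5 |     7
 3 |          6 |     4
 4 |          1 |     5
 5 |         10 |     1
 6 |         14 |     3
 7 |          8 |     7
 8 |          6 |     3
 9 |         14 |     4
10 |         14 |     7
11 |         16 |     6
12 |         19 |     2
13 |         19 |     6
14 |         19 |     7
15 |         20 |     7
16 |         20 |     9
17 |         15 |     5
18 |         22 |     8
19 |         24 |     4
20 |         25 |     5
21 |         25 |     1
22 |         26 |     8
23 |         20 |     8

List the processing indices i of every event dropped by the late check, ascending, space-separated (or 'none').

4 7 8 17 23

i=0 t=4 v=1: → [4,7); WM=3
i=1 t=4 v=4: → [4,7); WM=3
i=2 t=5 v=7: → [4,8); WM=4
i=3 t=6 v=4: → [4,9); WM=5
i=4 t=1 v=5: DROP (t<5-2); WM=5
i=5 t=10 v=1: → [10,13); WM=9
i=6 t=14 v=3: → [14,17); WM=13
i=7 t=8 v=7: DROP (t<13-2); WM=13
i=8 t=6 v=3: DROP (t<13-2); WM=13
i=9 t=14 v=4: → [14,17); WM=13
i=10 t=14 v=7: → [14,17); WM=13
i=11 t=16 v=6: → [14,19); WM=15
i=12 t=19 v=2: → [19,22); WM=18
i=13 t=19 v=6: → [19,22); WM=18
i=14 t=19 v=7: → [19,22); WM=18
i=15 t=20 v=7: → [19,23); WM=19
i=16 t=20 v=9: → [19,23); WM=19
i=17 t=15 v=5: DROP (t<19-2); WM=19
i=18 t=22 v=8: → [19,25); WM=21
i=19 t=24 v=4: → [19,27); WM=23
i=20 t=25 v=5: → [19,28); WM=24
i=21 t=25 v=1: → [19,28); WM=24
i=22 t=26 v=8: → [19,29); WM=25
i=23 t=20 v=8: DROP (t<25-2); WM=25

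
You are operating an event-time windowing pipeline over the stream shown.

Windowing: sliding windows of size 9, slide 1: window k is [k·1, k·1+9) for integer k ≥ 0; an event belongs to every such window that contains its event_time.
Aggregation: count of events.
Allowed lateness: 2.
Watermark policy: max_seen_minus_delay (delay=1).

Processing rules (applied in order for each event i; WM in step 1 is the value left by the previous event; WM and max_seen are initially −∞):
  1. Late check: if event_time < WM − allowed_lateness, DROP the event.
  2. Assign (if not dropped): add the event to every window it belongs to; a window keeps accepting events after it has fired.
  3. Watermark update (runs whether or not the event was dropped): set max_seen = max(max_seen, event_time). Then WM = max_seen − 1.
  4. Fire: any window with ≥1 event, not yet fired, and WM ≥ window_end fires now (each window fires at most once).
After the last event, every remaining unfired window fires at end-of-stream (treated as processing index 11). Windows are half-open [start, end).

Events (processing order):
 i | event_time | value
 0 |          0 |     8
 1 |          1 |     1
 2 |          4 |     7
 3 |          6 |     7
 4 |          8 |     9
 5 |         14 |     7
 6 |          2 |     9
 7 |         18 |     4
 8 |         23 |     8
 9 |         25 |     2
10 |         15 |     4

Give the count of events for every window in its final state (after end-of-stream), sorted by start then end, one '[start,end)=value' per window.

[0,9)=5 [1,10)=4 [2,11)=3 [3,12)=3 [4,13)=3 [5,14)=2 [6,15)=3 [7,16)=2 [8,17)=2 [9,18)=1 [10,19)=2 [11,20)=2 [12,21)=2 [13,22)=2 [14,23)=2 [15,24)=2 [16,25)=2 [17,26)=3 [18,27)=3 [19,28)=2 [20,29)=2 [21,30)=2 [22,31)=2 [23,32)=2 [24,33)=1 [25,34)=1

i=0 t=0 v=8: → [0,9); WM=-1
i=1 t=1 v=1: → [1,10),[0,9); WM=0
i=2 t=4 v=7: → [4,13),[3,12),[2,11),[1,10),[0,9); WM=3
i=3 t=6 v=7: → [6,15),[5,14),[4,13),[3,12),[2,11),[1,10),[0,9); WM=5
i=4 t=8 v=9: → [8,17),[7,16),[6,15),[5,14),[4,13),[3,12),[2,11),[1,10),[0,9); WM=7
i=5 t=14 v=7: → [14,23),[13,22),[12,21),[11,20),[10,19),[9,18),[8,17),[7,16),[6,15); WM=13; [0,9) fires=5 [1,10) fires=4 [2,11) fires=3 [3,12) fires=3 [4,13) fires=3
i=6 t=2 v=9: DROP (t<13-2); WM=13
i=7 t=18 v=4: → [18,27),[17,26),[16,25),[15,24),[14,23),[13,22),[12,21),[11,20),[10,19); WM=17; [5,14) fires=2 [6,15) fires=3 [7,16) fires=2 [8,17) fires=2
i=8 t=23 v=8: → [23,32),[22,31),[21,30),[20,29),[19,28),[18,27),[17,26),[16,25),[15,24); WM=22; [9,18) fires=1 [10,19) fires=2 [11,20) fires=2 [12,21) fires=2 [13,22) fires=2
i=9 t=25 v=2: → [25,34),[24,33),[23,32),[22,31),[21,30),[20,29),[19,28),[18,27),[17,26); WM=24; [14,23) fires=2 [15,24) fires=2
i=10 t=15 v=4: DROP (t<24-2); WM=24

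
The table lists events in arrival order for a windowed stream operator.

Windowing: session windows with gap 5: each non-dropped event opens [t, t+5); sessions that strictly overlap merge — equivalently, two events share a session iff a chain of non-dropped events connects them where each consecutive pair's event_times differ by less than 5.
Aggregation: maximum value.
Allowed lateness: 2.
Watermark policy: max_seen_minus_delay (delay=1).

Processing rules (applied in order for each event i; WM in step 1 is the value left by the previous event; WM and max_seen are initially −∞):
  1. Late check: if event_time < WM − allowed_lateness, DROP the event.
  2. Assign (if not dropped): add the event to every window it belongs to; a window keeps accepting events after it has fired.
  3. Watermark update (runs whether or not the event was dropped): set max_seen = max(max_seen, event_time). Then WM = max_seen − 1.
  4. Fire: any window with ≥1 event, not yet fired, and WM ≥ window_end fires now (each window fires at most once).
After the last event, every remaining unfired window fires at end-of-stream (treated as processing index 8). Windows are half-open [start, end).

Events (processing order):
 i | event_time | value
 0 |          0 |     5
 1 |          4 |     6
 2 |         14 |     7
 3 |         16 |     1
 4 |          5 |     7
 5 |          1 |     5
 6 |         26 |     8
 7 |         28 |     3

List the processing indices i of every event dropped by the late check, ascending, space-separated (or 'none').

4 5

i=0 t=0 v=5: → [0,5); WM=-1
i=1 t=4 v=6: → [0,9); WM=3
i=2 t=14 v=7: → [14,19); WM=13
i=3 t=16 v=1: → [14,21); WM=15
i=4 t=5 v=7: DROP (t<15-2); WM=15
i=5 t=1 v=5: DROP (t<15-2); WM=15
i=6 t=26 v=8: → [26,31); WM=25
i=7 t=28 v=3: → [26,33); WM=27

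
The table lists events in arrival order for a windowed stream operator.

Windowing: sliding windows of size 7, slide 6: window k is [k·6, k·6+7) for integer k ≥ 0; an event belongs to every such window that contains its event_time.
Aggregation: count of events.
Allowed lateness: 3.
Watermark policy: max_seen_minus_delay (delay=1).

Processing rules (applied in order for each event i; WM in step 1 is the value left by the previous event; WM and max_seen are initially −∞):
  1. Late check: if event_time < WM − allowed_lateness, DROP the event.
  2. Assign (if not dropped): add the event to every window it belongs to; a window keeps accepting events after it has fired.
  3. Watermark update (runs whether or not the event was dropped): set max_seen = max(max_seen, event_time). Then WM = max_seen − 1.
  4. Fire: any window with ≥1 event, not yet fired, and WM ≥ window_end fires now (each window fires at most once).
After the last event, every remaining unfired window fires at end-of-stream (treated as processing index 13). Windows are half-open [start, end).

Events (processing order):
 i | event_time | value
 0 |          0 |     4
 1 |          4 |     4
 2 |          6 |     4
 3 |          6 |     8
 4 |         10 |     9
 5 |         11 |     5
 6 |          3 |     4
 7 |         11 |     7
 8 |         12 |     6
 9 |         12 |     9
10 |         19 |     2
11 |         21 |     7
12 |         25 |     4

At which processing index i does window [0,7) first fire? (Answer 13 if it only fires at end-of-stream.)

i=0 t=0 v=4: → [0,7); WM=-1
i=1 t=4 v=4: → [0,7); WM=3
i=2 t=6 v=4: → [6,13),[0,7); WM=5
i=3 t=6 v=8: → [6,13),[0,7); WM=5
i=4 t=10 v=9: → [6,13); WM=9; [0,7) fires=4
i=5 t=11 v=5: → [6,13); WM=10
i=6 t=3 v=4: DROP (t<10-3); WM=10
i=7 t=11 v=7: → [6,13); WM=10
i=8 t=12 v=6: → [12,19),[6,13); WM=11
i=9 t=12 v=9: → [12,19),[6,13); WM=11
i=10 t=19 v=2: → [18,25); WM=18; [6,13) fires=7
i=11 t=21 v=7: → [18,25); WM=20; [12,19) fires=2
i=12 t=25 v=4: → [24,31); WM=24

4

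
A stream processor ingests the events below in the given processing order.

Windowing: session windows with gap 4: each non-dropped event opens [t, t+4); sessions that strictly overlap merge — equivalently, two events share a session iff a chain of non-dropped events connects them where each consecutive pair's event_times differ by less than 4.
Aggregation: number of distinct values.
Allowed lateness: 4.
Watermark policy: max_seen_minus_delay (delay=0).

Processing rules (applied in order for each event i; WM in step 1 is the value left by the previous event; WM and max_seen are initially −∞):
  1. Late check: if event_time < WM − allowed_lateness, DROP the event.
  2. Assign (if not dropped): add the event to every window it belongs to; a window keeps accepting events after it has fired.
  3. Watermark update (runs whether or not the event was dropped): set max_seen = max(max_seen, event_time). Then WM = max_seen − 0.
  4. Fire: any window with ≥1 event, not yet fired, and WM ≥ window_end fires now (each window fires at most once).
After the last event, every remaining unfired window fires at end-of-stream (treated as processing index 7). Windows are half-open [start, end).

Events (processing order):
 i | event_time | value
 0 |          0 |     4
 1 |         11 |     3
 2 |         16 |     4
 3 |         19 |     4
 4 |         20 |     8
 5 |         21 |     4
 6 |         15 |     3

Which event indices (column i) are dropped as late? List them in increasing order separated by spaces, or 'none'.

i=0 t=0 v=4: → [0,4); WM=0
i=1 t=11 v=3: → [11,15); WM=11
i=2 t=16 v=4: → [16,20); WM=16
i=3 t=19 v=4: → [16,23); WM=19
i=4 t=20 v=8: → [16,24); WM=20
i=5 t=21 v=4: → [16,25); WM=21
i=6 t=15 v=3: DROP (t<21-4); WM=21

6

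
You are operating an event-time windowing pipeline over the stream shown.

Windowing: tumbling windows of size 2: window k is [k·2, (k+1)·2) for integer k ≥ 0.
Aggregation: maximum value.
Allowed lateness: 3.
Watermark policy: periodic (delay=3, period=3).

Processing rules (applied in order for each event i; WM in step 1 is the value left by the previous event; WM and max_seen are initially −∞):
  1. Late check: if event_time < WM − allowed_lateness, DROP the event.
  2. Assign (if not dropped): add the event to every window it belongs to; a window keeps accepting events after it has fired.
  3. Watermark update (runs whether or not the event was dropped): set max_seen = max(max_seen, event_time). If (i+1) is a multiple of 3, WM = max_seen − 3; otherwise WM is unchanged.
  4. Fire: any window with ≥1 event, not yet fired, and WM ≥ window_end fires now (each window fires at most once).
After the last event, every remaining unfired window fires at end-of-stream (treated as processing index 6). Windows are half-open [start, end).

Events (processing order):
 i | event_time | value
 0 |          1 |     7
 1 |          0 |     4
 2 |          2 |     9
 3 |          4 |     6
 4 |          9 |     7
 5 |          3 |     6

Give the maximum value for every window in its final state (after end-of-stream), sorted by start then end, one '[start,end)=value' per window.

i=0 t=1 v=7: → [0,2); WM=−∞
i=1 t=0 v=4: → [0,2); WM=−∞
i=2 t=2 v=9: → [2,4); WM=-1
i=3 t=4 v=6: → [4,6); WM=-1
i=4 t=9 v=7: → [8,10); WM=-1
i=5 t=3 v=6: → [2,4); WM=6; [0,2) fires=7 [2,4) fires=9 [4,6) fires=6

[0,2)=7 [2,4)=9 [4,6)=6 [8,10)=7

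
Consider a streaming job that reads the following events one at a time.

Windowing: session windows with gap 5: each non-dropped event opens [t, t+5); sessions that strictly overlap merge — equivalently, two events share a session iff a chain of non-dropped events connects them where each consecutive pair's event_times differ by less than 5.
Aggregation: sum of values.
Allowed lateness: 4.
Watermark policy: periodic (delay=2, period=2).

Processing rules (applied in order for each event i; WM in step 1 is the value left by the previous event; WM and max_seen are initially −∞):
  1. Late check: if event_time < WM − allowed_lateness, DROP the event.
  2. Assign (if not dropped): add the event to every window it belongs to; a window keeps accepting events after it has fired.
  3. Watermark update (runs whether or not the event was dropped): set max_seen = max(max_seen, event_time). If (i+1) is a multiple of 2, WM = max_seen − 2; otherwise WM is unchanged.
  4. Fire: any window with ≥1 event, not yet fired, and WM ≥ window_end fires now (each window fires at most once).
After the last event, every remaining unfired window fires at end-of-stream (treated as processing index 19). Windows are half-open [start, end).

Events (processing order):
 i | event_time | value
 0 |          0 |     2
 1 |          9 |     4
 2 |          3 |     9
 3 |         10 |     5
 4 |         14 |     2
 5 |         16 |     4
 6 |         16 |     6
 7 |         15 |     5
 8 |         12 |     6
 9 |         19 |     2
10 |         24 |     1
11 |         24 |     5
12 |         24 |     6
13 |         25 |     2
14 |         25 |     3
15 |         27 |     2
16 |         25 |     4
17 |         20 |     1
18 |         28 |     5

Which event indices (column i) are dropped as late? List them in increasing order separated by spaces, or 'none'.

17

i=0 t=0 v=2: → [0,5); WM=−∞
i=1 t=9 v=4: → [9,14); WM=7
i=2 t=3 v=9: → [0,8); WM=7
i=3 t=10 v=5: → [9,15); WM=8
i=4 t=14 v=2: → [9,19); WM=8
i=5 t=16 v=4: → [9,21); WM=14
i=6 t=16 v=6: → [9,21); WM=14
i=7 t=15 v=5: → [9,21); WM=14
i=8 t=12 v=6: → [9,21); WM=14
i=9 t=19 v=2: → [9,24); WM=17
i=10 t=24 v=1: → [24,29); WM=17
i=11 t=24 v=5: → [24,29); WM=22
i=12 t=24 v=6: → [24,29); WM=22
i=13 t=25 v=2: → [24,30); WM=23
i=14 t=25 v=3: → [24,30); WM=23
i=15 t=27 v=2: → [24,32); WM=25
i=16 t=25 v=4: → [24,32); WM=25
i=17 t=20 v=1: DROP (t<25-4); WM=25
i=18 t=28 v=5: → [24,33); WM=25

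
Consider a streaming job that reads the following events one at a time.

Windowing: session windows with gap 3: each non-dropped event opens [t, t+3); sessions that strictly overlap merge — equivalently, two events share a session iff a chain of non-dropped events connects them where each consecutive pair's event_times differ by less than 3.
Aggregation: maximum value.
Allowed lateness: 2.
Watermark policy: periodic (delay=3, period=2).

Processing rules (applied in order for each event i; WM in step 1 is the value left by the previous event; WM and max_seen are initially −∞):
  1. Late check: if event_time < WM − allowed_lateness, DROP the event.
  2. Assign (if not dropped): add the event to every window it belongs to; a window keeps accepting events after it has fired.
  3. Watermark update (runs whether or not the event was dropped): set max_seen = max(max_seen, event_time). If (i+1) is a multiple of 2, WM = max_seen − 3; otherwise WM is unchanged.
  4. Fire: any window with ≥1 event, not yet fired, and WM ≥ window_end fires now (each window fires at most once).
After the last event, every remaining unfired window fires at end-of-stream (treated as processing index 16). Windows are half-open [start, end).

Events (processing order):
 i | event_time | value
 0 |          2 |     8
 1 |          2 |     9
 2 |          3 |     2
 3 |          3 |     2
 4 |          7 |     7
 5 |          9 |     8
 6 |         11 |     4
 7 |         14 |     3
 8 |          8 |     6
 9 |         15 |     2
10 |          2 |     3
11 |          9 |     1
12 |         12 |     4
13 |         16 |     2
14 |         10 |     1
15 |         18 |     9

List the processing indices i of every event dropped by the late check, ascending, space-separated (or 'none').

i=0 t=2 v=8: → [2,5); WM=−∞
i=1 t=2 v=9: → [2,5); WM=-1
i=2 t=3 v=2: → [2,6); WM=-1
i=3 t=3 v=2: → [2,6); WM=0
i=4 t=7 v=7: → [7,10); WM=0
i=5 t=9 v=8: → [7,12); WM=6
i=6 t=11 v=4: → [7,14); WM=6
i=7 t=14 v=3: → [14,17); WM=11
i=8 t=8 v=6: DROP (t<11-2); WM=11
i=9 t=15 v=2: → [14,18); WM=12
i=10 t=2 v=3: DROP (t<12-2); WM=12
i=11 t=9 v=1: DROP (t<12-2); WM=12
i=12 t=12 v=4: → [7,18); WM=12
i=13 t=16 v=2: → [7,19); WM=13
i=14 t=10 v=1: DROP (t<13-2); WM=13
i=15 t=18 v=9: → [7,21); WM=15

8 10 11 14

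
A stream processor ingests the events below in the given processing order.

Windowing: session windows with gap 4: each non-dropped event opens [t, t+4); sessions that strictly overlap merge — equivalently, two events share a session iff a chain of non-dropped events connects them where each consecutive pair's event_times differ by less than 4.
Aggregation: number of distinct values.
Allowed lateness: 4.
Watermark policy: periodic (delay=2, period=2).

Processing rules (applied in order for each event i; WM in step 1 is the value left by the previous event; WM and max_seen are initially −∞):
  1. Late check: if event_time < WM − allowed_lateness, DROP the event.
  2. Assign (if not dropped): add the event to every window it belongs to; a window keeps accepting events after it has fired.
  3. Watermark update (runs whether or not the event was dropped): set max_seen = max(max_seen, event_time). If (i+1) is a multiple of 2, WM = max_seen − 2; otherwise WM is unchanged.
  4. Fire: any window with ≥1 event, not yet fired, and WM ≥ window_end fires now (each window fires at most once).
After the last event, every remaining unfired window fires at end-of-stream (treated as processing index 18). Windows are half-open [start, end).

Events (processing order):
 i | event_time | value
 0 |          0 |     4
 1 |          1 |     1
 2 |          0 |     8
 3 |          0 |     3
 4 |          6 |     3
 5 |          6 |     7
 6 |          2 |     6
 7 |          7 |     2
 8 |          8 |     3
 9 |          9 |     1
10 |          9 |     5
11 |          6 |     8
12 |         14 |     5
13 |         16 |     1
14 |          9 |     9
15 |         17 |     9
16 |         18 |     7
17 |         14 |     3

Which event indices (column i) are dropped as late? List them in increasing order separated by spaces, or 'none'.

i=0 t=0 v=4: → [0,4); WM=−∞
i=1 t=1 v=1: → [0,5); WM=-1
i=2 t=0 v=8: → [0,5); WM=-1
i=3 t=0 v=3: → [0,5); WM=-1
i=4 t=6 v=3: → [6,10); WM=-1
i=5 t=6 v=7: → [6,10); WM=4
i=6 t=2 v=6: → [0,6); WM=4
i=7 t=7 v=2: → [6,11); WM=5
i=8 t=8 v=3: → [6,12); WM=5
i=9 t=9 v=1: → [6,13); WM=7
i=10 t=9 v=5: → [6,13); WM=7
i=11 t=6 v=8: → [6,13); WM=7
i=12 t=14 v=5: → [14,18); WM=7
i=13 t=16 v=1: → [14,20); WM=14
i=14 t=9 v=9: DROP (t<14-4); WM=14
i=15 t=17 v=9: → [14,21); WM=15
i=16 t=18 v=7: → [14,22); WM=15
i=17 t=14 v=3: → [14,22); WM=16

14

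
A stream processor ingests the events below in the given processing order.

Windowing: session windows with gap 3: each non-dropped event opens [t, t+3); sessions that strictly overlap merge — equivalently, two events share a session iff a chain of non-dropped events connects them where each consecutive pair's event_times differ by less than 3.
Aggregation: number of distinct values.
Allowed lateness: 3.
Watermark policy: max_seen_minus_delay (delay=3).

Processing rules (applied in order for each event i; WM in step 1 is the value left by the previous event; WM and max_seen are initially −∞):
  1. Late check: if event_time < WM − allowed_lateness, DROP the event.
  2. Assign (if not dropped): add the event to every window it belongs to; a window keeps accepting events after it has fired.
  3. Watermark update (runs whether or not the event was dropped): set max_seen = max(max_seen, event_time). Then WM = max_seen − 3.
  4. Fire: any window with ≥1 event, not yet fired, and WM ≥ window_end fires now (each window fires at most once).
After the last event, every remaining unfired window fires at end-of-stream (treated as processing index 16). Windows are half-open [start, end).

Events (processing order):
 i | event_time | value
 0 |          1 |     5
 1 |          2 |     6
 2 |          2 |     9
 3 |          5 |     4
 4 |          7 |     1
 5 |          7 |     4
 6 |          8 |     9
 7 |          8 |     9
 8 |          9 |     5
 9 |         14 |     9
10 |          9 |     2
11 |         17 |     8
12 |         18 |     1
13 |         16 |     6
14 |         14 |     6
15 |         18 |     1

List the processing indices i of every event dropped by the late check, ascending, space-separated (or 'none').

none

i=0 t=1 v=5: → [1,4); WM=-2
i=1 t=2 v=6: → [1,5); WM=-1
i=2 t=2 v=9: → [1,5); WM=-1
i=3 t=5 v=4: → [5,8); WM=2
i=4 t=7 v=1: → [5,10); WM=4
i=5 t=7 v=4: → [5,10); WM=4
i=6 t=8 v=9: → [5,11); WM=5
i=7 t=8 v=9: → [5,11); WM=5
i=8 t=9 v=5: → [5,12); WM=6
i=9 t=14 v=9: → [14,17); WM=11
i=10 t=9 v=2: → [5,12); WM=11
i=11 t=17 v=8: → [17,20); WM=14
i=12 t=18 v=1: → [17,21); WM=15
i=13 t=16 v=6: → [14,21); WM=15
i=14 t=14 v=6: → [14,21); WM=15
i=15 t=18 v=1: → [14,21); WM=15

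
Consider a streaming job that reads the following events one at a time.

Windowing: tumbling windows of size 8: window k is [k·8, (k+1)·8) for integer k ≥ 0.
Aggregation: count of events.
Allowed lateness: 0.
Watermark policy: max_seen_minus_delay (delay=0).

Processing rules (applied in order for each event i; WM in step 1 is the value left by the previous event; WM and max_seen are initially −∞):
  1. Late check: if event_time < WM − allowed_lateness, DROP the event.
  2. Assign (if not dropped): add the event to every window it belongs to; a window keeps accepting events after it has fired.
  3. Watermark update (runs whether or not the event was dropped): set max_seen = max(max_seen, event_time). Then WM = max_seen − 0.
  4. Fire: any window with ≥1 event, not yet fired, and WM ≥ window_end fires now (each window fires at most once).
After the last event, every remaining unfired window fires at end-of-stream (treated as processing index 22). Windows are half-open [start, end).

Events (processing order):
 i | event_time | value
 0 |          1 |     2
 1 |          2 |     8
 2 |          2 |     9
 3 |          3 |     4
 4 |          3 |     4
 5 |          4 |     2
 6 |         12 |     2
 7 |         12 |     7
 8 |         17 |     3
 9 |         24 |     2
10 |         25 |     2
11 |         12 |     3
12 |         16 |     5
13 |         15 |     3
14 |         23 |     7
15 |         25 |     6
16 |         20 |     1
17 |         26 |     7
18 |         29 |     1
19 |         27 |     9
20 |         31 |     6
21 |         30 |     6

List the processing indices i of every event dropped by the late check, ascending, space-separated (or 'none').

11 12 13 14 16 19 21

i=0 t=1 v=2: → [0,8); WM=1
i=1 t=2 v=8: → [0,8); WM=2
i=2 t=2 v=9: → [0,8); WM=2
i=3 t=3 v=4: → [0,8); WM=3
i=4 t=3 v=4: → [0,8); WM=3
i=5 t=4 v=2: → [0,8); WM=4
i=6 t=12 v=2: → [8,16); WM=12; [0,8) fires=6
i=7 t=12 v=7: → [8,16); WM=12
i=8 t=17 v=3: → [16,24); WM=17; [8,16) fires=2
i=9 t=24 v=2: → [24,32); WM=24; [16,24) fires=1
i=10 t=25 v=2: → [24,32); WM=25
i=11 t=12 v=3: DROP (t<25-0); WM=25
i=12 t=16 v=5: DROP (t<25-0); WM=25
i=13 t=15 v=3: DROP (t<25-0); WM=25
i=14 t=23 v=7: DROP (t<25-0); WM=25
i=15 t=25 v=6: → [24,32); WM=25
i=16 t=20 v=1: DROP (t<25-0); WM=25
i=17 t=26 v=7: → [24,32); WM=26
i=18 t=29 v=1: → [24,32); WM=29
i=19 t=27 v=9: DROP (t<29-0); WM=29
i=20 t=31 v=6: → [24,32); WM=31
i=21 t=30 v=6: DROP (t<31-0); WM=31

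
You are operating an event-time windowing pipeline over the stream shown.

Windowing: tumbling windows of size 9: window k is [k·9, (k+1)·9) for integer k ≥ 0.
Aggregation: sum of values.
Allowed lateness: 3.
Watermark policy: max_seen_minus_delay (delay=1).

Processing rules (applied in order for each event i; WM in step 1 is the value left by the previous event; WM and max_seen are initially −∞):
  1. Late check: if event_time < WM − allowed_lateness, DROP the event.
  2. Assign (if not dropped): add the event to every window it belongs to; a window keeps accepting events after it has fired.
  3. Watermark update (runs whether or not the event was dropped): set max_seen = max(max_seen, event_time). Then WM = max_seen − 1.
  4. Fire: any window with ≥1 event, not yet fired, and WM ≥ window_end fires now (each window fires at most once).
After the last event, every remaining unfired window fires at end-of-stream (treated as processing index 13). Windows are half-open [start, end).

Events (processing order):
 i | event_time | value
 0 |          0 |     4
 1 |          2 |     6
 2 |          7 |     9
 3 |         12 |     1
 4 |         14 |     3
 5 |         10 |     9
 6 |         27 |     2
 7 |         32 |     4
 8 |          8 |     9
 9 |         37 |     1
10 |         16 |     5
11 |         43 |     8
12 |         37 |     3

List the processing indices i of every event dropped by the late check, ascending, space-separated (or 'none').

8 10 12

i=0 t=0 v=4: → [0,9); WM=-1
i=1 t=2 v=6: → [0,9); WM=1
i=2 t=7 v=9: → [0,9); WM=6
i=3 t=12 v=1: → [9,18); WM=11; [0,9) fires=19
i=4 t=14 v=3: → [9,18); WM=13
i=5 t=10 v=9: → [9,18); WM=13
i=6 t=27 v=2: → [27,36); WM=26; [9,18) fires=13
i=7 t=32 v=4: → [27,36); WM=31
i=8 t=8 v=9: DROP (t<31-3); WM=31
i=9 t=37 v=1: → [36,45); WM=36; [27,36) fires=6
i=10 t=16 v=5: DROP (t<36-3); WM=36
i=11 t=43 v=8: → [36,45); WM=42
i=12 t=37 v=3: DROP (t<42-3); WM=42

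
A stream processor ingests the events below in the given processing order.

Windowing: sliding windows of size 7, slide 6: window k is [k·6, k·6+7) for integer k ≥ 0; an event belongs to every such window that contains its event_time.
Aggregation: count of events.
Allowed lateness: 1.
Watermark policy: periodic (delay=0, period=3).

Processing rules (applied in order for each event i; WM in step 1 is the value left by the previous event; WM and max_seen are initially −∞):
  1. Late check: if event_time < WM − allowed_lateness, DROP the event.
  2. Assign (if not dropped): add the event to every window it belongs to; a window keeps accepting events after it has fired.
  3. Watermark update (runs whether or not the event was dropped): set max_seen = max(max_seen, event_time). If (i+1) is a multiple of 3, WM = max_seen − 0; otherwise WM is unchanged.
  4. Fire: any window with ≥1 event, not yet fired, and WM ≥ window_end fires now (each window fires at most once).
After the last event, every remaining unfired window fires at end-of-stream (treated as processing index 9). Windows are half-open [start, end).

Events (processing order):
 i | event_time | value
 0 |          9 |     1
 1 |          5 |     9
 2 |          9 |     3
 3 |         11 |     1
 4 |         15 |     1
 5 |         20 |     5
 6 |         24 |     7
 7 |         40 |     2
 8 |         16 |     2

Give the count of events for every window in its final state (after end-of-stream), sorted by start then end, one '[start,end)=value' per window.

[0,7)=1 [6,13)=3 [12,19)=1 [18,25)=2 [24,31)=1 [36,43)=1

i=0 t=9 v=1: → [6,13); WM=−∞
i=1 t=5 v=9: → [0,7); WM=−∞
i=2 t=9 v=3: → [6,13); WM=9; [0,7) fires=1
i=3 t=11 v=1: → [6,13); WM=9
i=4 t=15 v=1: → [12,19); WM=9
i=5 t=20 v=5: → [18,25); WM=20; [6,13) fires=3 [12,19) fires=1
i=6 t=24 v=7: → [24,31),[18,25); WM=20
i=7 t=40 v=2: → [36,43); WM=20
i=8 t=16 v=2: DROP (t<20-1); WM=40; [18,25) fires=2 [24,31) fires=1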